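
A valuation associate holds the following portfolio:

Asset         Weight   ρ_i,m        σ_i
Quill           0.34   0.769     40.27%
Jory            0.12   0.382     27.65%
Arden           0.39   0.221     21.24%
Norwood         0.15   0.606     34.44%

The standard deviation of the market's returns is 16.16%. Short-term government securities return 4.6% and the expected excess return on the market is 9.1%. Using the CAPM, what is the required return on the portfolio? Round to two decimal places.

14.04%

β_Quill = 0.769 × 40.27% / 16.16% = 1.9163
β_Jory = 0.382 × 27.65% / 16.16% = 0.6536
β_Arden = 0.221 × 21.24% / 16.16% = 0.2905
β_Norwood = 0.606 × 34.44% / 16.16% = 1.2915
β_P = Σ w_i β_i = 0.34×1.9163 + 0.12×0.6536 + 0.39×0.2905 + 0.15×1.2915 = 1.0370
E(R_P) = R_f + β_P × MRP = 4.6% + 1.0370 × 9.1% = 14.04%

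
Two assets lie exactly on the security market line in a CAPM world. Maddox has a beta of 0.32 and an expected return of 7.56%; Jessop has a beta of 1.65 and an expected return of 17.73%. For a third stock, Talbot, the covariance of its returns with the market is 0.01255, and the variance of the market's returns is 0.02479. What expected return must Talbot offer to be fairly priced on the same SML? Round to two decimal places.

MRP = (17.73% − 7.56%) / (1.65 − 0.32) = 7.6466%
R_f = 7.56% − 0.32 × 7.6466% = 5.1131%
β_Talbot = Cov / Var(R_m) = 0.01255 / 0.02479 = 0.5063
E(R_Talbot) = R_f + β × MRP = 5.1131% + 0.5063 × 7.6466% = 8.98%

8.98%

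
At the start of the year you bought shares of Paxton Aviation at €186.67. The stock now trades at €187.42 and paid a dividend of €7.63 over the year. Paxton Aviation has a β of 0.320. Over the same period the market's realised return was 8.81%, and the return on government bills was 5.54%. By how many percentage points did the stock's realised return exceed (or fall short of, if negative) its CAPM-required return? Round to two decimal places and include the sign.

Realised HPR = (P1 + D1 − P0) / P0 = (187.42 + 7.63 − 186.67) / 186.67 = 8.38 / 186.67 = 4.4892%
MRP = 8.81% − 5.54% = 3.27%
CAPM required = R_f + β·MRP = 5.54% + 0.320 × 3.27% = 6.58640%
α = realised − required = 4.4892% − 6.58640% = -2.10%

-2.10%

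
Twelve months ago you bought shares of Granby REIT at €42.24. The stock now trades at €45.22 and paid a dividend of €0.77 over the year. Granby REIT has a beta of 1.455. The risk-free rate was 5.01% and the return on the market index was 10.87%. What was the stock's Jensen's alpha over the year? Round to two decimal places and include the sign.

Realised HPR = (P1 + D1 − P0) / P0 = (45.22 + 0.77 − 42.24) / 42.24 = 3.75 / 42.24 = 8.8778%
MRP = 10.87% − 5.01% = 5.86%
CAPM required = R_f + β·MRP = 5.01% + 1.455 × 5.86% = 13.53630%
α = realised − required = 8.8778% − 13.53630% = -4.66%

-4.66%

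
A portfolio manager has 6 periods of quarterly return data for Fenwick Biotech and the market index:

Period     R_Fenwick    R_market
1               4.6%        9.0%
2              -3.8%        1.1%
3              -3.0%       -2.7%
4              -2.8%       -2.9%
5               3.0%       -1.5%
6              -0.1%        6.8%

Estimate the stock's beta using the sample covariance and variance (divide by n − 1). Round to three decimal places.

Mean R_i = (4.6 − 3.8 − 3.0 − 2.8 + 3.0 − 0.1) / 6 = -0.3500%
Mean R_m = (9.0 + 1.1 − 2.7 − 2.9 − 1.5 + 6.8) / 6 = 1.6333%
Σ(R_i − R̄_i)(R_m − R̄_m) = 51.6900  ⇒  Cov = 51.6900 / 5 = 10.3380
Σ(R_m − R̄_m)² = 130.3933  ⇒  Var(R_m) = 130.3933 / 5 = 26.0787
β = Cov / Var(R_m) = 10.3380 / 26.0787 = 0.3964

0.396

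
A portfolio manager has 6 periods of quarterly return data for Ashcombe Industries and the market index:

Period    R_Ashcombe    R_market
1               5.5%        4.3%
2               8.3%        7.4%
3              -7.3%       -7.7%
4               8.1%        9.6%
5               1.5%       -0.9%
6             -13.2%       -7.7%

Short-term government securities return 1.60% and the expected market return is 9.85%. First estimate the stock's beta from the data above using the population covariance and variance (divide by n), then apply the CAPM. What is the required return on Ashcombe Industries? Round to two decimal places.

10.92%

Mean R_i = (5.5 + 8.3 − 7.3 + 8.1 + 1.5 − 13.2) / 6 = 0.4833%
Mean R_m = (4.3 + 7.4 − 7.7 + 9.6 − 0.9 − 7.7) / 6 = 0.8333%
Σ(R_i − R̄_i)(R_m − R̄_m) = 316.9133  ⇒  Cov = 316.9133 / 6 = 52.8189
Σ(R_m − R̄_m)² = 280.6333  ⇒  Var(R_m) = 280.6333 / 6 = 46.7722
β = Cov / Var(R_m) = 52.8189 / 46.7722 = 1.1293
MRP = 9.85% − 1.60% = 8.25%
E(R) = R_f + β × MRP = 1.60% + 1.1293 × 8.25% = 10.92%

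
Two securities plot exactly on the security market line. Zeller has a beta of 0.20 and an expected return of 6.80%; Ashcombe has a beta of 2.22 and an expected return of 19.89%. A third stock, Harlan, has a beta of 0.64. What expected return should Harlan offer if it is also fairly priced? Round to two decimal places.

9.65%

MRP (SML slope) = (19.89% − 6.80%) / (2.22 − 0.20) = 13.09% / 2.02 = 6.4802%
R_f (intercept) = 6.80% − 0.20 × 6.4802% = 5.5040%
E(R_Harlan) = R_f + β × MRP = 5.5040% + 0.64 × 6.4802% = 9.65%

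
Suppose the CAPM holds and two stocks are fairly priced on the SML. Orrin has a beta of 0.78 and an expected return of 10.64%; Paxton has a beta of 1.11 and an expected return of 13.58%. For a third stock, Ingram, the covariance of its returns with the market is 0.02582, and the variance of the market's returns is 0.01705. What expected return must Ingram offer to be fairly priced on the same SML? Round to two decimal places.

17.18%

MRP = (13.58% − 10.64%) / (1.11 − 0.78) = 8.9091%
R_f = 10.64% − 0.78 × 8.9091% = 3.6909%
β_Ingram = Cov / Var(R_m) = 0.02582 / 0.01705 = 1.5144
E(R_Ingram) = R_f + β × MRP = 3.6909% + 1.5144 × 8.9091% = 17.18%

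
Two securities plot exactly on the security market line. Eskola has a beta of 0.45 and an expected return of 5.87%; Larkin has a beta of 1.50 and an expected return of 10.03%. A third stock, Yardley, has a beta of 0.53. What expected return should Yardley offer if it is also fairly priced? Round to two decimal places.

6.19%

MRP (SML slope) = (10.03% − 5.87%) / (1.50 − 0.45) = 4.16% / 1.05 = 3.9619%
R_f (intercept) = 5.87% − 0.45 × 3.9619% = 4.0871%
E(R_Yardley) = R_f + β × MRP = 4.0871% + 0.53 × 3.9619% = 6.19%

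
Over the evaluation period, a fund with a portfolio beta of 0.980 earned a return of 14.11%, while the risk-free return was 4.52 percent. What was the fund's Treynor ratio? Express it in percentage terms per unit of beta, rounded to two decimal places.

Treynor = (R_P − R_f) / β_P = (14.11% − 4.52%) / 0.9800 = 9.59% / 0.9800 = 9.79%

9.79%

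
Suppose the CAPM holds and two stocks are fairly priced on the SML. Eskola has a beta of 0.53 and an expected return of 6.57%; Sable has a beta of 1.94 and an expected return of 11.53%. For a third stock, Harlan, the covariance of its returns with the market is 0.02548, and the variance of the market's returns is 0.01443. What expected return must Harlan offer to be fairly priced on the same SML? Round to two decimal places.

MRP = (11.53% − 6.57%) / (1.94 − 0.53) = 3.5177%
R_f = 6.57% − 0.53 × 3.5177% = 4.7056%
β_Harlan = Cov / Var(R_m) = 0.02548 / 0.01443 = 1.7658
E(R_Harlan) = R_f + β × MRP = 4.7056% + 1.7658 × 3.5177% = 10.92%

10.92%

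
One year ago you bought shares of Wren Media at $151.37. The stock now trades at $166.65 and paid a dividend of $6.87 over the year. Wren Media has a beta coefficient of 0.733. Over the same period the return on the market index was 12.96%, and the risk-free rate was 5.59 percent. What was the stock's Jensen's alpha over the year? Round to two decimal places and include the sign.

Realised HPR = (P1 + D1 − P0) / P0 = (166.65 + 6.87 − 151.37) / 151.37 = 22.15 / 151.37 = 14.6330%
MRP = 12.96% − 5.59% = 7.37%
CAPM required = R_f + β·MRP = 5.59% + 0.733 × 7.37% = 10.99221%
α = realised − required = 14.6330% − 10.99221% = +3.64%

+3.64%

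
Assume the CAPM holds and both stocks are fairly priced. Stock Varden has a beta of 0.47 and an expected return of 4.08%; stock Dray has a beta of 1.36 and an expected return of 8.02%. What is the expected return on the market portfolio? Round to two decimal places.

Both satisfy E(R) = R_f + β·MRP, so the slope of the SML is
MRP = (8.02% − 4.08%) / (1.36 − 0.47) = 3.94% / 0.89 = 4.4270%
R_f = E(R_Varden) − β_Varden·MRP = 4.08% − 0.47 × 4.4270% = 1.9993%
E(R_m) = R_f + MRP = 1.9993% + 4.4270% = 6.43%

6.43%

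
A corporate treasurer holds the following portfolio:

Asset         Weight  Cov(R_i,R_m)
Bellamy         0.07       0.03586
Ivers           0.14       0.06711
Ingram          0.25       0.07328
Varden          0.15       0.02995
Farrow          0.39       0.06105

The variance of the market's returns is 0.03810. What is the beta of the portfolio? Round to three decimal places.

1.536

β_Bellamy = 0.03586 / 0.03810 = 0.9412
β_Ivers = 0.06711 / 0.03810 = 1.7614
β_Ingram = 0.07328 / 0.03810 = 1.9234
β_Varden = 0.02995 / 0.03810 = 0.7861
β_Farrow = 0.06105 / 0.03810 = 1.6024
β_P = Σ w_i β_i = 0.07×0.9412 + 0.14×1.7614 + 0.25×1.9234 + 0.15×0.7861 + 0.39×1.6024 = 1.5362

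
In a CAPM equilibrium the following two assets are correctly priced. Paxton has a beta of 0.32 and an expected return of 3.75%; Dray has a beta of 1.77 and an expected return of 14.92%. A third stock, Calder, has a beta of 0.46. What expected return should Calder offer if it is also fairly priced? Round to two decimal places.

MRP (SML slope) = (14.92% − 3.75%) / (1.77 − 0.32) = 11.17% / 1.45 = 7.7034%
R_f (intercept) = 3.75% − 0.32 × 7.7034% = 1.2849%
E(R_Calder) = R_f + β × MRP = 1.2849% + 0.46 × 7.7034% = 4.83%

4.83%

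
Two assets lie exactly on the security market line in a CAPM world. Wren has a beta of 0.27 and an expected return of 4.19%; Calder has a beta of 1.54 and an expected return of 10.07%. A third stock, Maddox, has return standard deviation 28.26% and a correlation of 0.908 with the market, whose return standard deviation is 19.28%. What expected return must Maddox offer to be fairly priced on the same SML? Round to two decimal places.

9.10%

MRP = (10.07% − 4.19%) / (1.54 − 0.27) = 4.6299%
R_f = 4.19% − 0.27 × 4.6299% = 2.9399%
β_Maddox = ρ·σ_i/σ_m = 0.908 × 28.26 / 19.28 = 1.3309
E(R_Maddox) = R_f + β × MRP = 2.9399% + 1.3309 × 4.6299% = 9.10%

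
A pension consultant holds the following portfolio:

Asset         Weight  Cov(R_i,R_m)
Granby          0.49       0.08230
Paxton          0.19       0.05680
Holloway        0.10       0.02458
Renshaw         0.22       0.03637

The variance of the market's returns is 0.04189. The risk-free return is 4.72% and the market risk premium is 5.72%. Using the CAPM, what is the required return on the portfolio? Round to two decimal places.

13.13%

β_Granby = 0.08230 / 0.04189 = 1.9647
β_Paxton = 0.05680 / 0.04189 = 1.3559
β_Holloway = 0.02458 / 0.04189 = 0.5868
β_Renshaw = 0.03637 / 0.04189 = 0.8682
β_P = Σ w_i β_i = 0.49×1.9647 + 0.19×1.3559 + 0.10×0.5868 + 0.22×0.8682 = 1.4700
E(R_P) = R_f + β_P × MRP = 4.72% + 1.4700 × 5.72% = 13.13%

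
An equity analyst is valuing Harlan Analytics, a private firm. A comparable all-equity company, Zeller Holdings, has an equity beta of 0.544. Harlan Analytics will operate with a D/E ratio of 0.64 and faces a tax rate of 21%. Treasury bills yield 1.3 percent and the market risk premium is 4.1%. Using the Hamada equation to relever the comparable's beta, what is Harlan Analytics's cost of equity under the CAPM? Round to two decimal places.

β_L = β_U × [1 + (1 − t)(D/E)] = 0.544 × [1 + (1 − 0.21) × 0.64]
    = 0.544 × [1 + 0.79 × 0.64] = 0.544 × 1.5056 = 0.8190
E(R) = R_f + β_L × MRP = 1.3% + 0.8190 × 4.1% = 4.66%

4.66%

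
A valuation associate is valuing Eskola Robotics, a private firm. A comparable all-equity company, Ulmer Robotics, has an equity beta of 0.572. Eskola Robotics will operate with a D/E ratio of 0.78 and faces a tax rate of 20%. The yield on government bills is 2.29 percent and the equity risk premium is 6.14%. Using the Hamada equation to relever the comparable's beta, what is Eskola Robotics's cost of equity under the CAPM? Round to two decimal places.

β_L = β_U × [1 + (1 − t)(D/E)] = 0.572 × [1 + (1 − 0.20) × 0.78]
    = 0.572 × [1 + 0.80 × 0.78] = 0.572 × 1.6240 = 0.9289
E(R) = R_f + β_L × MRP = 2.29% + 0.9289 × 6.14% = 7.99%

7.99%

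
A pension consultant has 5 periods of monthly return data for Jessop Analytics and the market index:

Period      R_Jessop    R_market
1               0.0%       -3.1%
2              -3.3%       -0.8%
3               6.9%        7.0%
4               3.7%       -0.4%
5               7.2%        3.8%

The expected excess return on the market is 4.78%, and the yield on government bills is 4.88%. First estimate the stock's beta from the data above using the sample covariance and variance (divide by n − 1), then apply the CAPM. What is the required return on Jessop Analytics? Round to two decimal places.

Mean R_i = (0.0 − 3.3 + 6.9 + 3.7 + 7.2) / 5 = 2.9000%
Mean R_m = (-3.1 − 0.8 + 7.0 − 0.4 + 3.8) / 5 = 1.3000%
Σ(R_i − R̄_i)(R_m − R̄_m) = 57.9700  ⇒  Cov = 57.9700 / 4 = 14.4925
Σ(R_m − R̄_m)² = 65.4000  ⇒  Var(R_m) = 65.4000 / 4 = 16.3500
β = Cov / Var(R_m) = 14.4925 / 16.3500 = 0.8864
E(R) = R_f + β × MRP = 4.88% + 0.8864 × 4.78% = 9.12%

9.12%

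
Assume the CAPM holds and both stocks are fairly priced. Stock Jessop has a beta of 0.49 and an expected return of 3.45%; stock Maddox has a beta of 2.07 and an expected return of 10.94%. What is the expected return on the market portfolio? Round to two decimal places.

Both satisfy E(R) = R_f + β·MRP, so the slope of the SML is
MRP = (10.94% − 3.45%) / (2.07 − 0.49) = 7.49% / 1.58 = 4.7405%
R_f = E(R_Jessop) − β_Jessop·MRP = 3.45% − 0.49 × 4.7405% = 1.1272%
E(R_m) = R_f + MRP = 1.1272% + 4.7405% = 5.87%

5.87%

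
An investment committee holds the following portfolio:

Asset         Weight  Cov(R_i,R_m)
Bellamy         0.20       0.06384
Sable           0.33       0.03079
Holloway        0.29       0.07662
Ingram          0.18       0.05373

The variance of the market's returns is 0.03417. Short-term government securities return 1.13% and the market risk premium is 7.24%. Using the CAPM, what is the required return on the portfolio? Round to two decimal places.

12.75%

β_Bellamy = 0.06384 / 0.03417 = 1.8683
β_Sable = 0.03079 / 0.03417 = 0.9011
β_Holloway = 0.07662 / 0.03417 = 2.2423
β_Ingram = 0.05373 / 0.03417 = 1.5724
β_P = Σ w_i β_i = 0.20×1.8683 + 0.33×0.9011 + 0.29×2.2423 + 0.18×1.5724 = 1.6043
E(R_P) = R_f + β_P × MRP = 1.13% + 1.6043 × 7.24% = 12.75%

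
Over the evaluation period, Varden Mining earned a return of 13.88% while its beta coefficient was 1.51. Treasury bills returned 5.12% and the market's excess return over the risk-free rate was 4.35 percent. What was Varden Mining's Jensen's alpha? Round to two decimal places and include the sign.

CAPM benchmark = R_f + β(R_m − R_f) = 5.12% + 1.51 × 4.35% = 11.6885%
α = actual − benchmark = 13.88% − 11.6885% = +2.19%

+2.19%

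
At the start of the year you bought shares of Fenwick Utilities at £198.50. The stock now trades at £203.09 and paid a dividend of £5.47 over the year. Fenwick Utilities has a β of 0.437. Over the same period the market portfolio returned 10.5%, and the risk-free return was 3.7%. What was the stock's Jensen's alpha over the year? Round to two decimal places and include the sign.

-1.60%

Realised HPR = (P1 + D1 − P0) / P0 = (203.09 + 5.47 − 198.50) / 198.50 = 10.06 / 198.50 = 5.0680%
MRP = 10.5% − 3.7% = 6.80%
CAPM required = R_f + β·MRP = 3.7% + 0.437 × 6.8% = 6.6716%
α = realised − required = 5.0680% − 6.6716% = -1.60%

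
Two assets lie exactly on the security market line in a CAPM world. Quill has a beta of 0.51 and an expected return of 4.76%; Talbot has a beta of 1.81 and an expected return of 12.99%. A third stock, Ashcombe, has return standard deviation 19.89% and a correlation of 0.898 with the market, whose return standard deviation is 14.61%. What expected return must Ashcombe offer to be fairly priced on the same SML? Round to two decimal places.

MRP = (12.99% − 4.76%) / (1.81 − 0.51) = 6.3308%
R_f = 4.76% − 0.51 × 6.3308% = 1.5313%
β_Ashcombe = ρ·σ_i/σ_m = 0.898 × 19.89 / 14.61 = 1.2225
E(R_Ashcombe) = R_f + β × MRP = 1.5313% + 1.2225 × 6.3308% = 9.27%

9.27%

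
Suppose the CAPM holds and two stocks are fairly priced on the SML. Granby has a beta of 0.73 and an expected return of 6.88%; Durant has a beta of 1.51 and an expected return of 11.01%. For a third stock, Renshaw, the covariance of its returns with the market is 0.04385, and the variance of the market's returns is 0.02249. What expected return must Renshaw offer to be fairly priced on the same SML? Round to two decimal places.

MRP = (11.01% − 6.88%) / (1.51 − 0.73) = 5.2949%
R_f = 6.88% − 0.73 × 5.2949% = 3.0147%
β_Renshaw = Cov / Var(R_m) = 0.04385 / 0.02249 = 1.9498
E(R_Renshaw) = R_f + β × MRP = 3.0147% + 1.9498 × 5.2949% = 13.34%

13.34%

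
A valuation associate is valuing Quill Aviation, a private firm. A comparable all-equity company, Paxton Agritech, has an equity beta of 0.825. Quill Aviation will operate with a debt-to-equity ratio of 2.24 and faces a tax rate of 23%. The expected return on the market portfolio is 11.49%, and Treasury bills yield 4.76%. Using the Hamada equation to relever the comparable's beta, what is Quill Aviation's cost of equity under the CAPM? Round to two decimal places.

19.89%

β_L = β_U × [1 + (1 − t)(D/E)] = 0.825 × [1 + (1 − 0.23) × 2.24]
    = 0.825 × [1 + 0.77 × 2.24] = 0.825 × 2.7248 = 2.2480
MRP = 11.49% − 4.76% = 6.73%
E(R) = R_f + β_L × MRP = 4.76% + 2.2480 × 6.73% = 19.89%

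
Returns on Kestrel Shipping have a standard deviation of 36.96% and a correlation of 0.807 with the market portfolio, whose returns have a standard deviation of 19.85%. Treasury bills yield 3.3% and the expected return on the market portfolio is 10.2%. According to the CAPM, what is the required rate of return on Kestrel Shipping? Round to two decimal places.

13.67%

β = ρ × σ_i / σ_m = 0.807 × 36.96% / 19.85% = 1.5026
MRP = 10.2% − 3.3% = 6.90%
E(R) = 3.3% + 1.5026 × 6.9% = 13.67%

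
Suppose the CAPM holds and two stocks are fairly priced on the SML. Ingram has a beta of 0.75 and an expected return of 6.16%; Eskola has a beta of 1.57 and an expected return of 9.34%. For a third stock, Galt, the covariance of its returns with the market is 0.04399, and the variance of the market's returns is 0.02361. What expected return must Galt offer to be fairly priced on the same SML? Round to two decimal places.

MRP = (9.34% − 6.16%) / (1.57 − 0.75) = 3.8780%
R_f = 6.16% − 0.75 × 3.8780% = 3.2515%
β_Galt = Cov / Var(R_m) = 0.04399 / 0.02361 = 1.8632
E(R_Galt) = R_f + β × MRP = 3.2515% + 1.8632 × 3.8780% = 10.48%

10.48%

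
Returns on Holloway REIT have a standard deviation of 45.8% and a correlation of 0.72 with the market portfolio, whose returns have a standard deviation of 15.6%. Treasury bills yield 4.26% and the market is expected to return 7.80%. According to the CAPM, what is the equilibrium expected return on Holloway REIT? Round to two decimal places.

11.74%

β = ρ × σ_i / σ_m = 0.72 × 45.8% / 15.6% = 2.1138
MRP = 7.80% − 4.26% = 3.54%
E(R) = 4.26% + 2.1138 × 3.54% = 11.74%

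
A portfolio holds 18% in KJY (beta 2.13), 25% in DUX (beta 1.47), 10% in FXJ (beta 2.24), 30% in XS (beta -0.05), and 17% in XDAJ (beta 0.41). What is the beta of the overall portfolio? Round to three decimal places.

β_P = Σ w_i β_i = 0.18×2.13 + 0.25×1.47 + 0.10×2.24 + 0.30×-0.05 + 0.17×0.41 = 1.0296

1.030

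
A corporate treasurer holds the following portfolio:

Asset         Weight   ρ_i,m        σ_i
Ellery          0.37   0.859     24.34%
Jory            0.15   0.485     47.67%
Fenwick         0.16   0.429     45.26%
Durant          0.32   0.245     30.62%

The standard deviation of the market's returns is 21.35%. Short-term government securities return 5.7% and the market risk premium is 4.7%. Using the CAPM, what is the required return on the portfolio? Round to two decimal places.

9.38%

β_Ellery = 0.859 × 24.34% / 21.35% = 0.9793
β_Jory = 0.485 × 47.67% / 21.35% = 1.0829
β_Fenwick = 0.429 × 45.26% / 21.35% = 0.9094
β_Durant = 0.245 × 30.62% / 21.35% = 0.3514
β_P = Σ w_i β_i = 0.37×0.9793 + 0.15×1.0829 + 0.16×0.9094 + 0.32×0.3514 = 0.7827
E(R_P) = R_f + β_P × MRP = 5.7% + 0.7827 × 4.7% = 9.38%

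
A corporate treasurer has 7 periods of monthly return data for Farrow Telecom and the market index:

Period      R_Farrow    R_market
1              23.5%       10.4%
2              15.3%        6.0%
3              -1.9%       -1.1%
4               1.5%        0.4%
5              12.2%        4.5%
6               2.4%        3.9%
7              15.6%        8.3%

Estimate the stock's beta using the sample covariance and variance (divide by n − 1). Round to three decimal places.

Mean R_i = (23.5 + 15.3 − 1.9 + 1.5 + 12.2 + 2.4 + 15.6) / 7 = 9.8000%
Mean R_m = (10.4 + 6.0 − 1.1 + 0.4 + 4.5 + 3.9 + 8.3) / 7 = 4.6286%
Σ(R_i − R̄_i)(R_m − R̄_m) = 215.1100  ⇒  Cov = 215.1100 / 6 = 35.8517
Σ(R_m − R̄_m)² = 99.9143  ⇒  Var(R_m) = 99.9143 / 6 = 16.6524
β = Cov / Var(R_m) = 35.8517 / 16.6524 = 2.1529

2.153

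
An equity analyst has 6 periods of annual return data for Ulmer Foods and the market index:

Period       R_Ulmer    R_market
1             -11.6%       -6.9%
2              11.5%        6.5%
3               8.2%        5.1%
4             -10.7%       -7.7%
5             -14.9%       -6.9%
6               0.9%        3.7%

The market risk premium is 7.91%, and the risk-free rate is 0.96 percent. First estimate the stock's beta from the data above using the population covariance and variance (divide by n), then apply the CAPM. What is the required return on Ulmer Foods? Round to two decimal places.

13.61%

Mean R_i = (-11.6 + 11.5 + 8.2 − 10.7 − 14.9 + 0.9) / 6 = -2.7667%
Mean R_m = (-6.9 + 6.5 + 5.1 − 7.7 − 6.9 + 3.7) / 6 = -1.0333%
Σ(R_i − R̄_i)(R_m − R̄_m) = 367.9867  ⇒  Cov = 367.9867 / 6 = 61.3311
Σ(R_m − R̄_m)² = 230.0533  ⇒  Var(R_m) = 230.0533 / 6 = 38.3422
β = Cov / Var(R_m) = 61.3311 / 38.3422 = 1.5996
E(R) = R_f + β × MRP = 0.96% + 1.5996 × 7.91% = 13.61%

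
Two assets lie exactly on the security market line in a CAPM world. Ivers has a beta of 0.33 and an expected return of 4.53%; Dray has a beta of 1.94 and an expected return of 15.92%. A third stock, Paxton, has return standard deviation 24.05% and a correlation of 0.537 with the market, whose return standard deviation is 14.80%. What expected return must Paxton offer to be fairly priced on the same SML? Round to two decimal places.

MRP = (15.92% − 4.53%) / (1.94 − 0.33) = 7.0745%
R_f = 4.53% − 0.33 × 7.0745% = 2.1954%
β_Paxton = ρ·σ_i/σ_m = 0.537 × 24.05 / 14.80 = 0.8726
E(R_Paxton) = R_f + β × MRP = 2.1954% + 0.8726 × 7.0745% = 8.37%

8.37%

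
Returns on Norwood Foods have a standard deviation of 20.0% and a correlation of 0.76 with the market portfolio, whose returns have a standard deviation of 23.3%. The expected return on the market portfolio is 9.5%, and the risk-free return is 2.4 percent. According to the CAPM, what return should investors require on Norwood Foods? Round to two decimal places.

β = ρ × σ_i / σ_m = 0.76 × 20.0% / 23.3% = 0.6524
MRP = 9.5% − 2.4% = 7.10%
E(R) = 2.4% + 0.6524 × 7.1% = 7.03%

7.03%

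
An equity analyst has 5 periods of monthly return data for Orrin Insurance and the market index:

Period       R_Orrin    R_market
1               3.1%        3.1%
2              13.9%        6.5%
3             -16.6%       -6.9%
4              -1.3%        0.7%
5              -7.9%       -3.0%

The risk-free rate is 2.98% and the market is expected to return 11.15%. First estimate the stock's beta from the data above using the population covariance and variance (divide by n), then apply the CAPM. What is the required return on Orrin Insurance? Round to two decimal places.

20.83%

Mean R_i = (3.1 + 13.9 − 16.6 − 1.3 − 7.9) / 5 = -1.7600%
Mean R_m = (3.1 + 6.5 − 6.9 + 0.7 − 3.0) / 5 = 0.0800%
Σ(R_i − R̄_i)(R_m − R̄_m) = 237.9940  ⇒  Cov = 237.9940 / 5 = 47.5988
Σ(R_m − R̄_m)² = 108.9280  ⇒  Var(R_m) = 108.9280 / 5 = 21.7856
β = Cov / Var(R_m) = 47.5988 / 21.7856 = 2.1849
MRP = 11.15% − 2.98% = 8.17%
E(R) = R_f + β × MRP = 2.98% + 2.1849 × 8.17% = 20.83%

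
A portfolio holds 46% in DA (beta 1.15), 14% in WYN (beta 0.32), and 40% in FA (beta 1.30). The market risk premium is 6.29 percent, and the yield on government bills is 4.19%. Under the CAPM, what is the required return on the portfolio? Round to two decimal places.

β_P = Σ w_i β_i = 0.46×1.15 + 0.14×0.32 + 0.40×1.30 = 1.0938
E(R_P) = R_f + β_P × MRP = 4.19% + 1.0938 × 6.29% = 11.07%

11.07%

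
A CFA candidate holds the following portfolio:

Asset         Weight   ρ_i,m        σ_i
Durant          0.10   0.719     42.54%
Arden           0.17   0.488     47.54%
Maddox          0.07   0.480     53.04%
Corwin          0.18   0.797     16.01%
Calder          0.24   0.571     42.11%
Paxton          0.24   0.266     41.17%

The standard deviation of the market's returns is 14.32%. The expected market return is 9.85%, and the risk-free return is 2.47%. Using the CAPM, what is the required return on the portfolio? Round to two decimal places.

12.51%

β_Durant = 0.719 × 42.54% / 14.32% = 2.1359
β_Arden = 0.488 × 47.54% / 14.32% = 1.6201
β_Maddox = 0.480 × 53.04% / 14.32% = 1.7779
β_Corwin = 0.797 × 16.01% / 14.32% = 0.8911
β_Calder = 0.571 × 42.11% / 14.32% = 1.6791
β_Paxton = 0.266 × 41.17% / 14.32% = 0.7648
β_P = Σ w_i β_i = 0.10×2.1359 + 0.17×1.6201 + 0.07×1.7779 + 0.18×0.8911 + 0.24×1.6791 + 0.24×0.7648 = 1.3604
MRP = 9.85% − 2.47% = 7.38%
E(R_P) = R_f + β_P × MRP = 2.47% + 1.3604 × 7.38% = 12.51%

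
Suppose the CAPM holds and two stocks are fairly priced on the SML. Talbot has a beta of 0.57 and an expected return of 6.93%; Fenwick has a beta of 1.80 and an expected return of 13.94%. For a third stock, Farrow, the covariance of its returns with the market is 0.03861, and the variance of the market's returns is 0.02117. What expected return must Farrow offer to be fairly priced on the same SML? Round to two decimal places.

MRP = (13.94% − 6.93%) / (1.80 − 0.57) = 5.6992%
R_f = 6.93% − 0.57 × 5.6992% = 3.6815%
β_Farrow = Cov / Var(R_m) = 0.03861 / 0.02117 = 1.8238
E(R_Farrow) = R_f + β × MRP = 3.6815% + 1.8238 × 5.6992% = 14.08%

14.08%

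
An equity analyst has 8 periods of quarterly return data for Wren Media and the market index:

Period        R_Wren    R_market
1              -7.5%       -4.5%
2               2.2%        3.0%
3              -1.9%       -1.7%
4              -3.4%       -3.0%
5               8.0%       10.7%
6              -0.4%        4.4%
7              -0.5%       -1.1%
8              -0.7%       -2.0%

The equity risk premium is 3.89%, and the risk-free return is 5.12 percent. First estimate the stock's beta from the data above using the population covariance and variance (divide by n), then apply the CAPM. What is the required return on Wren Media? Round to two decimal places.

8.27%

Mean R_i = (-7.5 + 2.2 − 1.9 − 3.4 + 8.0 − 0.4 − 0.5 − 0.7) / 8 = -0.5250%
Mean R_m = (-4.5 + 3.0 − 1.7 − 3.0 + 10.7 + 4.4 − 1.1 − 2.0) / 8 = 0.7250%
Σ(R_i − R̄_i)(R_m − R̄_m) = 142.6150  ⇒  Cov = 142.6150 / 8 = 17.8269
Σ(R_m − R̄_m)² = 175.9950  ⇒  Var(R_m) = 175.9950 / 8 = 21.9994
β = Cov / Var(R_m) = 17.8269 / 21.9994 = 0.8103
E(R) = R_f + β × MRP = 5.12% + 0.8103 × 3.89% = 8.27%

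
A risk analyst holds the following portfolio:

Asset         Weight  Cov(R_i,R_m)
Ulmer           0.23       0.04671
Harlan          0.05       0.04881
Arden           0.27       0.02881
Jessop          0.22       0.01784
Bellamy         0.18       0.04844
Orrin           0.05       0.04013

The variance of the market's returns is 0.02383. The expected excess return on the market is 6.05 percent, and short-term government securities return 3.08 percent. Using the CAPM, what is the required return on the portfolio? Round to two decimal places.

12.12%

β_Ulmer = 0.04671 / 0.02383 = 1.9601
β_Harlan = 0.04881 / 0.02383 = 2.0483
β_Arden = 0.02881 / 0.02383 = 1.2090
β_Jessop = 0.01784 / 0.02383 = 0.7486
β_Bellamy = 0.04844 / 0.02383 = 2.0327
β_Orrin = 0.04013 / 0.02383 = 1.6840
β_P = Σ w_i β_i = 0.23×1.9601 + 0.05×2.0483 + 0.27×1.2090 + 0.22×0.7486 + 0.18×2.0327 + 0.05×1.6840 = 1.4944
E(R_P) = R_f + β_P × MRP = 3.08% + 1.4944 × 6.05% = 12.12%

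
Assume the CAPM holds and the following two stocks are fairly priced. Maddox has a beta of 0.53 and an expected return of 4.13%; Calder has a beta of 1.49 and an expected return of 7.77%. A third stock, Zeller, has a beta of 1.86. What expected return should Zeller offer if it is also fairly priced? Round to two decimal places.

9.17%

MRP (SML slope) = (7.77% − 4.13%) / (1.49 − 0.53) = 3.64% / 0.96 = 3.7917%
R_f (intercept) = 4.13% − 0.53 × 3.7917% = 2.1204%
E(R_Zeller) = R_f + β × MRP = 2.1204% + 1.86 × 3.7917% = 9.17%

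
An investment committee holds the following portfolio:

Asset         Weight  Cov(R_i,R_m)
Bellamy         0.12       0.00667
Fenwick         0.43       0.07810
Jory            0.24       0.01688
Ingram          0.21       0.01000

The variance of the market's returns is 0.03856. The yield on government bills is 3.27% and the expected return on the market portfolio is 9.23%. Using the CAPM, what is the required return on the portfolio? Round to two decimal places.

9.54%

β_Bellamy = 0.00667 / 0.03856 = 0.1730
β_Fenwick = 0.07810 / 0.03856 = 2.0254
β_Jory = 0.01688 / 0.03856 = 0.4378
β_Ingram = 0.01000 / 0.03856 = 0.2593
β_P = Σ w_i β_i = 0.12×0.1730 + 0.43×2.0254 + 0.24×0.4378 + 0.21×0.2593 = 1.0512
MRP = 9.23% − 3.27% = 5.96%
E(R_P) = R_f + β_P × MRP = 3.27% + 1.0512 × 5.96% = 9.54%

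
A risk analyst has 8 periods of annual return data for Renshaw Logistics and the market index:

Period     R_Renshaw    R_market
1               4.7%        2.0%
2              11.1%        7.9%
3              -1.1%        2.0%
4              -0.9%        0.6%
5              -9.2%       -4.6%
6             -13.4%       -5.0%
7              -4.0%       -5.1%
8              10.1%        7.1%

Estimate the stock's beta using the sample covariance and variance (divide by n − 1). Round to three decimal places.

Mean R_i = (4.7 + 11.1 − 1.1 − 0.9 − 9.2 − 13.4 − 4.0 + 10.1) / 8 = -0.3375%
Mean R_m = (2.0 + 7.9 + 2.0 + 0.6 − 4.6 − 5.0 − 5.1 + 7.1) / 8 = 0.6125%
Σ(R_i − R̄_i)(R_m − R̄_m) = 297.4338  ⇒  Cov = 297.4338 / 7 = 42.4905
Σ(R_m − R̄_m)² = 190.3488  ⇒  Var(R_m) = 190.3488 / 7 = 27.1927
β = Cov / Var(R_m) = 42.4905 / 27.1927 = 1.5626

1.563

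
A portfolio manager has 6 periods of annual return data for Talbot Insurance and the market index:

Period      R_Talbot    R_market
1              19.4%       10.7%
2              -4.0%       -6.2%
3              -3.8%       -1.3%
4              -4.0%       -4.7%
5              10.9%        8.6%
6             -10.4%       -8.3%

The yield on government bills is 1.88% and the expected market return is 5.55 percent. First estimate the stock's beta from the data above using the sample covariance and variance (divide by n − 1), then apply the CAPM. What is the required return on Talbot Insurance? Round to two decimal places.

6.91%

Mean R_i = (19.4 − 4.0 − 3.8 − 4.0 + 10.9 − 10.4) / 6 = 1.3500%
Mean R_m = (10.7 − 6.2 − 1.3 − 4.7 + 8.6 − 8.3) / 6 = -0.2000%
Σ(R_i − R̄_i)(R_m − R̄_m) = 437.8000  ⇒  Cov = 437.8000 / 5 = 87.5600
Σ(R_m − R̄_m)² = 319.3200  ⇒  Var(R_m) = 319.3200 / 5 = 63.8640
β = Cov / Var(R_m) = 87.5600 / 63.8640 = 1.3710
MRP = 5.55% − 1.88% = 3.67%
E(R) = R_f + β × MRP = 1.88% + 1.3710 × 3.67% = 6.91%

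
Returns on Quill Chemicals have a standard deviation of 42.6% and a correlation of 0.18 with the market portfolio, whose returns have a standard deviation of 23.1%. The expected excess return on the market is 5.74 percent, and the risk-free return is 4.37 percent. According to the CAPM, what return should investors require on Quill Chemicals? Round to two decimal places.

β = ρ × σ_i / σ_m = 0.18 × 42.6% / 23.1% = 0.3319
E(R) = 4.37% + 0.3319 × 5.74% = 6.28%

6.28%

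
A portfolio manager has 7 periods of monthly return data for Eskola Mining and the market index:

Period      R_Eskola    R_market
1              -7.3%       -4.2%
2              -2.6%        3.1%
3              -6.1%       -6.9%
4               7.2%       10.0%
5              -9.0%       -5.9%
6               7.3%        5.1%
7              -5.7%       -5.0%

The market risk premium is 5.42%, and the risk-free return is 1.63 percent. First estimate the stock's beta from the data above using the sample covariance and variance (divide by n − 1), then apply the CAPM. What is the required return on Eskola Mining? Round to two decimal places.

6.80%

Mean R_i = (-7.3 − 2.6 − 6.1 + 7.2 − 9.0 + 7.3 − 5.7) / 7 = -2.3143%
Mean R_m = (-4.2 + 3.1 − 6.9 + 10.0 − 5.9 + 5.1 − 5.0) / 7 = -0.5429%
Σ(R_i − R̄_i)(R_m − R̄_m) = 246.7257  ⇒  Cov = 246.7257 / 6 = 41.1210
Σ(R_m − R̄_m)² = 258.6171  ⇒  Var(R_m) = 258.6171 / 6 = 43.1029
β = Cov / Var(R_m) = 41.1210 / 43.1029 = 0.9540
E(R) = R_f + β × MRP = 1.63% + 0.9540 × 5.42% = 6.80%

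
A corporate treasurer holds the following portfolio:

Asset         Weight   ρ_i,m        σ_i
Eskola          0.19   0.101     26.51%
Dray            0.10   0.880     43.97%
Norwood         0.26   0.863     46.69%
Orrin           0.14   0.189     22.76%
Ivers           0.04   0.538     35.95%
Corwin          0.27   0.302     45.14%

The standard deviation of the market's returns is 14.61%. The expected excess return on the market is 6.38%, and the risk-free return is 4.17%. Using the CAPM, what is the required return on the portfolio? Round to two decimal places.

β_Eskola = 0.101 × 26.51% / 14.61% = 0.1833
β_Dray = 0.880 × 43.97% / 14.61% = 2.6484
β_Norwood = 0.863 × 46.69% / 14.61% = 2.7579
β_Orrin = 0.189 × 22.76% / 14.61% = 0.2944
β_Ivers = 0.538 × 35.95% / 14.61% = 1.3238
β_Corwin = 0.302 × 45.14% / 14.61% = 0.9331
β_P = Σ w_i β_i = 0.19×0.1833 + 0.10×2.6484 + 0.26×2.7579 + 0.14×0.2944 + 0.04×1.3238 + 0.27×0.9331 = 1.3628
E(R_P) = R_f + β_P × MRP = 4.17% + 1.3628 × 6.38% = 12.86%

12.86%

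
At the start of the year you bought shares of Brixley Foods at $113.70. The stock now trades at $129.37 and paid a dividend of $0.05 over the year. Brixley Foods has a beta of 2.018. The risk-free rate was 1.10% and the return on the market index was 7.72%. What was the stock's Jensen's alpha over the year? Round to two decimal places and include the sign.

Realised HPR = (P1 + D1 − P0) / P0 = (129.37 + 0.05 − 113.70) / 113.70 = 15.72 / 113.70 = 13.8259%
MRP = 7.72% − 1.10% = 6.62%
CAPM required = R_f + β·MRP = 1.10% + 2.018 × 6.62% = 14.45916%
α = realised − required = 13.8259% − 14.45916% = -0.63%

-0.63%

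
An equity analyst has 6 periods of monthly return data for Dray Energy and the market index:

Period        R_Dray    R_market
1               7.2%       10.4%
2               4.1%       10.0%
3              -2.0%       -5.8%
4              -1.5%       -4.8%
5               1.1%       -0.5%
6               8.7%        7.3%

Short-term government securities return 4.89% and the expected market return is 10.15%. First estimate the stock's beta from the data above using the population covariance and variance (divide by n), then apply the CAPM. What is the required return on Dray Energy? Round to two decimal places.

7.77%

Mean R_i = (7.2 + 4.1 − 2.0 − 1.5 + 1.1 + 8.7) / 6 = 2.9333%
Mean R_m = (10.4 + 10.0 − 5.8 − 4.8 − 0.5 + 7.3) / 6 = 2.7667%
Σ(R_i − R̄_i)(R_m − R̄_m) = 148.9467  ⇒  Cov = 148.9467 / 6 = 24.8245
Σ(R_m − R̄_m)² = 272.4533  ⇒  Var(R_m) = 272.4533 / 6 = 45.4089
β = Cov / Var(R_m) = 24.8245 / 45.4089 = 0.5467
MRP = 10.15% − 4.89% = 5.26%
E(R) = R_f + β × MRP = 4.89% + 0.5467 × 5.26% = 7.77%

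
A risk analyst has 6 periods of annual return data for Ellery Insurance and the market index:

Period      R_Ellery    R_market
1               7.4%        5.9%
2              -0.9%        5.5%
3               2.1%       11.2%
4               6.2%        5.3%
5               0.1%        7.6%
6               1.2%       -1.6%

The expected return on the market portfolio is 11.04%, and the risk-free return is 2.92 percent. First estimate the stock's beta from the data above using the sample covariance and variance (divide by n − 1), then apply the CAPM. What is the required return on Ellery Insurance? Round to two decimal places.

3.20%

Mean R_i = (7.4 − 0.9 + 2.1 + 6.2 + 0.1 + 1.2) / 6 = 2.6833%
Mean R_m = (5.9 + 5.5 + 11.2 + 5.3 + 7.6 − 1.6) / 6 = 5.6500%
Σ(R_i − R̄_i)(R_m − R̄_m) = 2.9650  ⇒  Cov = 2.9650 / 5 = 0.5930
Σ(R_m − R̄_m)² = 87.3750  ⇒  Var(R_m) = 87.3750 / 5 = 17.4750
β = Cov / Var(R_m) = 0.5930 / 17.4750 = 0.0339
MRP = 11.04% − 2.92% = 8.12%
E(R) = R_f + β × MRP = 2.92% + 0.0339 × 8.12% = 3.20%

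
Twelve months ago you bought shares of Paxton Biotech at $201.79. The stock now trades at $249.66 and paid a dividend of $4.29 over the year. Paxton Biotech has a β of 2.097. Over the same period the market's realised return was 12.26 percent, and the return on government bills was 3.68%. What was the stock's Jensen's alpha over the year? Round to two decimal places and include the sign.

Realised HPR = (P1 + D1 − P0) / P0 = (249.66 + 4.29 − 201.79) / 201.79 = 52.16 / 201.79 = 25.8487%
MRP = 12.26% − 3.68% = 8.58%
CAPM required = R_f + β·MRP = 3.68% + 2.097 × 8.58% = 21.67226%
α = realised − required = 25.8487% − 21.67226% = +4.18%

+4.18%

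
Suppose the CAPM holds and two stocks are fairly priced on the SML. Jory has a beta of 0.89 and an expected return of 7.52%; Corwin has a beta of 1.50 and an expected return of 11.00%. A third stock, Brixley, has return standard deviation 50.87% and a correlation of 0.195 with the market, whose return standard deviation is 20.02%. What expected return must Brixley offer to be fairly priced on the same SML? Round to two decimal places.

5.27%

MRP = (11.00% − 7.52%) / (1.50 − 0.89) = 5.7049%
R_f = 7.52% − 0.89 × 5.7049% = 2.4426%
β_Brixley = ρ·σ_i/σ_m = 0.195 × 50.87 / 20.02 = 0.4955
E(R_Brixley) = R_f + β × MRP = 2.4426% + 0.4955 × 5.7049% = 5.27%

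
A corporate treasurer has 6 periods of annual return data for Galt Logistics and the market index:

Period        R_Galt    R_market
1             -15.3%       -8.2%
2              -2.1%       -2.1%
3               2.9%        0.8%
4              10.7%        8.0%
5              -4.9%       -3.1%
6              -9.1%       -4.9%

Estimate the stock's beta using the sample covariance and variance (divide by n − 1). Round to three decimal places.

Mean R_i = (-15.3 − 2.1 + 2.9 + 10.7 − 4.9 − 9.1) / 6 = -2.9667%
Mean R_m = (-8.2 − 2.1 + 0.8 + 8.0 − 3.1 − 4.9) / 6 = -1.5833%
Σ(R_i − R̄_i)(R_m − R̄_m) = 249.3867  ⇒  Cov = 249.3867 / 5 = 49.8773
Σ(R_m − R̄_m)² = 154.8683  ⇒  Var(R_m) = 154.8683 / 5 = 30.9737
β = Cov / Var(R_m) = 49.8773 / 30.9737 = 1.6103

1.610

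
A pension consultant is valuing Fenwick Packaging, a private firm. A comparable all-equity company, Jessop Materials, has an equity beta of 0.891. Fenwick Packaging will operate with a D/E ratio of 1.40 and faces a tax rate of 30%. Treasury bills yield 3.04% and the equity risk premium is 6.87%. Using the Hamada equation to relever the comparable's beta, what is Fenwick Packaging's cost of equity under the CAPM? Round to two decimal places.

15.16%

β_L = β_U × [1 + (1 − t)(D/E)] = 0.891 × [1 + (1 − 0.30) × 1.40]
    = 0.891 × [1 + 0.70 × 1.40] = 0.891 × 1.9800 = 1.7642
E(R) = R_f + β_L × MRP = 3.04% + 1.7642 × 6.87% = 15.16%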